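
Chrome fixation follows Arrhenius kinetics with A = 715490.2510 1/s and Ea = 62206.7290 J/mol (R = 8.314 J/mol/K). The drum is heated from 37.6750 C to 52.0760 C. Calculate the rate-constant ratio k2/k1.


T1 = 37.6750 + 273.15 = 310.8250 K; T2 = 52.0760 + 273.15 = 325.2260 K
k1 = A * exp(-Ea/(R*T1)) = 715490.2510 * exp(-62206.7290/(8.314*310.8250)) = 2.5135e-05 1/s
k2 = A * exp(-Ea/(R*T2)) = 715490.2510 * exp(-62206.7290/(8.314*325.2260)) = 7.2980e-05 1/s
k2/k1 = 7.2980e-05 / 2.5135e-05 = 2.9035


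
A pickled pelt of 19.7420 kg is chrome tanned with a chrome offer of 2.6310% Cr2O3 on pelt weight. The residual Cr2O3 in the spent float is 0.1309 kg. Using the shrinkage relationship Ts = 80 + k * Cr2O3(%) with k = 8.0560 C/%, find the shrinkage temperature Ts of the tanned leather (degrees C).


Offered = pelt * offer_pct / 100 = 19.7420 * 2.6310 / 100 = 0.5194 kg
Uptake = offered - residual = 0.5194 - 0.1309 = 0.3885 kg
Cr2O3% on pelt = uptake / pelt * 100 = 0.3885 / 19.7420 * 100 = 1.9679 %
Ts = 80 + k * Cr2O3% = 80 + 8.0560 * 1.9679 = 95.8538 C


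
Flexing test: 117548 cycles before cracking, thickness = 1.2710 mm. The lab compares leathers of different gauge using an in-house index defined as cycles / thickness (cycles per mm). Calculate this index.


Formula: Index = cycles / thickness
Substituting: Index = 117548 / 1.2710
Result: 92484.6577 cycles/mm


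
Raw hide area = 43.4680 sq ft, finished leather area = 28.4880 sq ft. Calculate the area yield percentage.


Formula: Yield = finished / raw * 100
Substituting: Yield = 28.4880 / 43.4680 * 100
Result: 65.5379 %


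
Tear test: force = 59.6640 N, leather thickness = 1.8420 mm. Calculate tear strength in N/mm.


Formula: Tear strength = force / thickness
Substituting: Tear strength = 59.6640 / 1.8420
Result: 32.3909 N/mm


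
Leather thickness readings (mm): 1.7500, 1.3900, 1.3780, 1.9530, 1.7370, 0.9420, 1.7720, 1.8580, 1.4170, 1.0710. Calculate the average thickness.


Formula: Average = sum / n
Substituting: Average = 15.2680 / 10
Result: 1.5268 mm


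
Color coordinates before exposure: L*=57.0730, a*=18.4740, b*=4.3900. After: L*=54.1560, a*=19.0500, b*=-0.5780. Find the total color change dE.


dL = -2.9170, da = 0.5760, db = -4.9680
dE = sqrt((-2.9170)^2 + 0.5760^2 + (-4.9680)^2) = 5.7898


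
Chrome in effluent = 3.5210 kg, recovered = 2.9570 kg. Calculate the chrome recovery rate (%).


Formula: Recovery = recovered / input * 100
Substituting: Recovery = 2.9570 / 3.5210 * 100
Result: 83.9818 %


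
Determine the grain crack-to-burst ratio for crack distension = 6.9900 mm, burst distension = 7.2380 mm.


Formula: Ratio = crack / burst
Substituting: Ratio = 6.9900 / 7.2380
Result: 0.9657


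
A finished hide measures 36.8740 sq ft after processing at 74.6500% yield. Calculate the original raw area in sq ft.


Formula: raw = finished * 100 / yield
Substituting: raw = 36.8740 * 100 / 74.6500
Result: 49.3958 sq ft


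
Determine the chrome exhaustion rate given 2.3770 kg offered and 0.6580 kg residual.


Formula: Uptake = (offered - residual) / offered * 100
Substituting: Uptake = (2.3770 - 0.6580) / 2.3770 * 100
Result: 72.3180 %


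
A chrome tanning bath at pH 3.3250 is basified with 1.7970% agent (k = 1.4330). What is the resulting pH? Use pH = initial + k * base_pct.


Formula: pH_final = pH_initial + k * base_pct
Substituting: pH_final = 3.3250 + 1.4330 * 1.7970
Result: 5.9001


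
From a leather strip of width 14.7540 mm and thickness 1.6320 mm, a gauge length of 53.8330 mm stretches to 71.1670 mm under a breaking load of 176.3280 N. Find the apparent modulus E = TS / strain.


TS = F / (w * t) = 176.3280 / (14.7540 * 1.6320) = 7.3230 N/mm^2
strain = (Lf - L0) / L0 = (71.1670 - 53.8330) / 53.8330 = 0.3220
E = TS / strain = 7.3230 / 0.3220 = 22.7427 N/mm^2


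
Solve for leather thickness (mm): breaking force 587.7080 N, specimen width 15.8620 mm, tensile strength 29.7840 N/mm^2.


Formula: t = F / (TS * w)
Substituting: t = 587.7080 / (29.7840 * 15.8620)
Result: 1.2440 mm


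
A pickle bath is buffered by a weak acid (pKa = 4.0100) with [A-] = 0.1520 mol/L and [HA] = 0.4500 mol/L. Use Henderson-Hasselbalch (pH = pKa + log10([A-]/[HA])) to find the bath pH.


ratio = [A-] / [HA] = 0.1520 / 0.4500 = 0.3378
log10(ratio) = -0.4714
pH = pKa + log10(ratio) = 4.0100 - 0.4714 = 3.5386


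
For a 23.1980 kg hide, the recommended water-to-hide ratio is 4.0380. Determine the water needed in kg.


Formula: Water = hide_weight * ratio
Substituting: Water = 23.1980 * 4.0380
Result: 93.6735 kg


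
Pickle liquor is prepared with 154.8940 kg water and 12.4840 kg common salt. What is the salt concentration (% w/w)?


Formula: Conc = salt / (water + salt) * 100
Substituting: Conc = 12.4840 / (154.8940 + 12.4840) * 100
Result: 7.4586 %


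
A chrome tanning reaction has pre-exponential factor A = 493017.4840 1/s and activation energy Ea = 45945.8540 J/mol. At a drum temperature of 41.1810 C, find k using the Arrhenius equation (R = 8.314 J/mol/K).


T_K = T_C + 273.15 = 41.1810 + 273.15 = 314.3310 K
exponent = -Ea / (R * T_K) = -45945.8540 / (8.314 * 314.3310) = -17.5812
k = A * exp(exponent) = 493017.4840 * exp(-17.5812) = 0.0114139 1/s


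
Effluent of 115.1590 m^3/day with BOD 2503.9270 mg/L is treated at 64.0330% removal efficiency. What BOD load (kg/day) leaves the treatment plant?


Load_in = volume * conc / 1000 = 115.1590 * 2503.9270 / 1000 = 288.3497 kg/day
Removed = Load_in * eff / 100 = 288.3497 * 64.0330 / 100 = 184.6390 kg/day
Load_out = Load_in - Removed = 288.3497 - 184.6390 = 103.7107 kg/day


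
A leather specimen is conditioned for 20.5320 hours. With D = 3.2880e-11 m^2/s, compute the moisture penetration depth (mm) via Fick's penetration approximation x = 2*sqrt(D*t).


t = 20.5320 hr * 3600 = 73915.2000 s
D * t = 3.2880e-11 * 73915.2000 = 2.4303e-06
x = 2 * sqrt(D*t) = 2 * sqrt(2.4303e-06) = 0.0031179 m = 3.1179 mm


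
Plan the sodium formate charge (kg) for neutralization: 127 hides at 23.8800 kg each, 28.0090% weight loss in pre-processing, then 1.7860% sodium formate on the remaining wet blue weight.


Total_raw = N * avg_wt = 127 * 23.8800 = 3032.7600 kg
Substrate = Total_raw * (1 - loss/100) = 3032.7600 * (1 - 28.0090/100) = 2183.3143 kg
Neutralizer = Substrate * pct / 100 = 2183.3143 * 1.7860 / 100 = 38.9940 kg


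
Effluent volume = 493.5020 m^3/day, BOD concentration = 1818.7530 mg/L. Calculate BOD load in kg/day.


Formula: BOD_load = volume * conc / 1000
Substituting: BOD_load = 493.5020 * 1818.7530 / 1000
Result: 897.5582 kg/day


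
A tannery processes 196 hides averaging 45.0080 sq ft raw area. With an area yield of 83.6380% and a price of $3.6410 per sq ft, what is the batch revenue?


Raw_total = N * avg_area = 196 * 45.0080 = 8821.5680 sq ft
Finished = Raw_total * yield / 100 = 8821.5680 * 83.6380 / 100 = 7378.1830 sq ft
Value = Finished * price = 7378.1830 * 3.6410 = 26863.9645 $


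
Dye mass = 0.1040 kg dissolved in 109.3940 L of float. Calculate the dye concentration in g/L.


Formula: Conc = dye_mass(kg) / volume(L) * 1000
Substituting: Conc = 0.1040 / 109.3940 * 1000
Result: 0.9507 g/L


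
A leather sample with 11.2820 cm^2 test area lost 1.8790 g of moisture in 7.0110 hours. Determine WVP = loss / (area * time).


Formula: WVP = loss / (area * time)
Substituting: WVP = 1.8790 / (11.2820 * 7.0110)
Result: 0.0237553 g/(cm^2*hr)


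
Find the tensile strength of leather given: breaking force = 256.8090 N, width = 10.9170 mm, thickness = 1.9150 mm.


Formula: TS = force / (width * thickness)
Substituting: TS = 256.8090 / (10.9170 * 1.9150)
Result: 12.2840 N/mm^2


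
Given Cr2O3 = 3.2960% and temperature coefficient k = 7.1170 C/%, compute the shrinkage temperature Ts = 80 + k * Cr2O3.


Formula: Ts = 80 + k * Cr2O3
Substituting: Ts = 80 + 7.1170 * 3.2960
Result: 103.4576 C


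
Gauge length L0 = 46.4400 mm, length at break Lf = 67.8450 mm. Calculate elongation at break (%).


Formula: Elongation = (Lf - L0) / L0 * 100
Substituting: Elongation = (67.8450 - 46.4400) / 46.4400 * 100
Result: 46.0917 %


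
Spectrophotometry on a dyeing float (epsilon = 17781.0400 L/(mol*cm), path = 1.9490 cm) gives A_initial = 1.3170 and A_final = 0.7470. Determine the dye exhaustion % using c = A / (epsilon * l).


c_initial = A_i / (epsilon * l) = 1.3170 / (17781.0400 * 1.9490) = 3.8003e-05 mol/L
c_final = A_f / (epsilon * l) = 0.7470 / (17781.0400 * 1.9490) = 2.1555e-05 mol/L
Exhaustion = (c_initial - c_final) / c_initial * 100 = (3.8003e-05 - 2.1555e-05) / 3.8003e-05 * 100 = 43.2802 %


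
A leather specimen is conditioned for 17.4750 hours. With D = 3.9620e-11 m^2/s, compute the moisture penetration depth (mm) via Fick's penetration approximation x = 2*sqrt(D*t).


t = 17.4750 hr * 3600 = 62910.0000 s
D * t = 3.9620e-11 * 62910.0000 = 2.4925e-06
x = 2 * sqrt(D*t) = 2 * sqrt(2.4925e-06) = 0.00315753 m = 3.1575 mm


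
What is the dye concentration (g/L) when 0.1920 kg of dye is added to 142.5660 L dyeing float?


Formula: Conc = dye_mass(kg) / volume(L) * 1000
Substituting: Conc = 0.1920 / 142.5660 * 1000
Result: 1.3467 g/L


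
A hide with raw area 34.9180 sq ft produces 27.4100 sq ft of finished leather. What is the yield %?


Formula: Yield = finished / raw * 100
Substituting: Yield = 27.4100 / 34.9180 * 100
Result: 78.4982 %


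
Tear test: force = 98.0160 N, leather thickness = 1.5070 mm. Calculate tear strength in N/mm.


Formula: Tear strength = force / thickness
Substituting: Tear strength = 98.0160 / 1.5070
Result: 65.0405 N/mm


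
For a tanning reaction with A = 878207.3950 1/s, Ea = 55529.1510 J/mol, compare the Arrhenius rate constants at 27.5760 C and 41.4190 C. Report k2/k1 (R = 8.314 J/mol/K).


T1 = 27.5760 + 273.15 = 300.7260 K; T2 = 41.4190 + 273.15 = 314.5690 K
k1 = A * exp(-Ea/(R*T1)) = 878207.3950 * exp(-55529.1510/(8.314*300.7260)) = 1.9866e-04 1/s
k2 = A * exp(-Ea/(R*T2)) = 878207.3950 * exp(-55529.1510/(8.314*314.5690)) = 5.2792e-04 1/s
k2/k1 = 5.2792e-04 / 1.9866e-04 = 2.6574


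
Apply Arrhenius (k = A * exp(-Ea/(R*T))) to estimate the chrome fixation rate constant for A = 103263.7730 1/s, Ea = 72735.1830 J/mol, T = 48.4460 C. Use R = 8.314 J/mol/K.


T_K = T_C + 273.15 = 48.4460 + 273.15 = 321.5960 K
exponent = -Ea / (R * T_K) = -72735.1830 / (8.314 * 321.5960) = -27.2034
k = A * exp(exponent) = 103263.7730 * exp(-27.2034) = 1.5836e-07 1/s


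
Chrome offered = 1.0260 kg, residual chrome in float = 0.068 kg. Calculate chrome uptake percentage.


Formula: Uptake = (offered - residual) / offered * 100
Substituting: Uptake = (1.0260 - 0.068) / 1.0260 * 100
Result: 93.3723 %


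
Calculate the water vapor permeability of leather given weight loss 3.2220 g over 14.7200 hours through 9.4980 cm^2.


Formula: WVP = loss / (area * time)
Substituting: WVP = 3.2220 / (9.4980 * 14.7200)
Result: 0.0230455 g/(cm^2*hr)


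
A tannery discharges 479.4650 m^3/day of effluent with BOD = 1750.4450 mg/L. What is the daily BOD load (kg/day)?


Formula: BOD_load = volume * conc / 1000
Substituting: BOD_load = 479.4650 * 1750.4450 / 1000
Result: 839.2771 kg/day


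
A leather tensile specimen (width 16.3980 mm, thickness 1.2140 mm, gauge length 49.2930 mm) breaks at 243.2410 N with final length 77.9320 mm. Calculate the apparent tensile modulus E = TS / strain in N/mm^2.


TS = F / (w * t) = 243.2410 / (16.3980 * 1.2140) = 12.2188 N/mm^2
strain = (Lf - L0) / L0 = (77.9320 - 49.2930) / 49.2930 = 0.5810
E = TS / strain = 12.2188 / 0.5810 = 21.0307 N/mm^2


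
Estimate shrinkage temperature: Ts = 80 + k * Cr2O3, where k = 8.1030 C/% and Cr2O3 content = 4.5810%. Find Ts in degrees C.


Formula: Ts = 80 + k * Cr2O3
Substituting: Ts = 80 + 8.1030 * 4.5810
Result: 117.1198 C


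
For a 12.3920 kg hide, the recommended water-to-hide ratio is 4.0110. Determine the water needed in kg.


Formula: Water = hide_weight * ratio
Substituting: Water = 12.3920 * 4.0110
Result: 49.7043 kg


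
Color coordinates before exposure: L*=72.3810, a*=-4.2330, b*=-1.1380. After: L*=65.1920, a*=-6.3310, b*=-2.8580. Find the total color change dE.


dL = -7.1890, da = -2.0980, db = -1.7200
dE = sqrt((-7.1890)^2 + (-2.0980)^2 + (-1.7200)^2) = 7.6839


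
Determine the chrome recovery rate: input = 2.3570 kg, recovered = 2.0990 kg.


Formula: Recovery = recovered / input * 100
Substituting: Recovery = 2.0990 / 2.3570 * 100
Result: 89.0539 %


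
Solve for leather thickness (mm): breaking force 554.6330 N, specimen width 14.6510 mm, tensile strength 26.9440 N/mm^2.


Formula: t = F / (TS * w)
Substituting: t = 554.6330 / (26.9440 * 14.6510)
Result: 1.4050 mm


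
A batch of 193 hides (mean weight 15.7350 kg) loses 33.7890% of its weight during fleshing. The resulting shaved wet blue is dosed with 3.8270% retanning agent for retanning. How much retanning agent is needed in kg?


Total_raw = N * avg_wt = 193 * 15.7350 = 3036.8550 kg
Substrate = Total_raw * (1 - loss/100) = 3036.8550 * (1 - 33.7890/100) = 2010.7321 kg
Retan = Substrate * pct / 100 = 2010.7321 * 3.8270 / 100 = 76.9507 kg


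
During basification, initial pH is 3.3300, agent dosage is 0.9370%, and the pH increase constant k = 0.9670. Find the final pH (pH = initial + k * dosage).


Formula: pH_final = pH_initial + k * base_pct
Substituting: pH_final = 3.3300 + 0.9670 * 0.9370
Result: 4.2361


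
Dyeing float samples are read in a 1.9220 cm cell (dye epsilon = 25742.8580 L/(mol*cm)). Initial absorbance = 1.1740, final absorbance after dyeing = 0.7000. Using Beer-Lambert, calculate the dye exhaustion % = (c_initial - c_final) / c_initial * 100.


c_initial = A_i / (epsilon * l) = 1.1740 / (25742.8580 * 1.9220) = 2.3728e-05 mol/L
c_final = A_f / (epsilon * l) = 0.7000 / (25742.8580 * 1.9220) = 1.4148e-05 mol/L
Exhaustion = (c_initial - c_final) / c_initial * 100 = (2.3728e-05 - 1.4148e-05) / 2.3728e-05 * 100 = 40.3748 %


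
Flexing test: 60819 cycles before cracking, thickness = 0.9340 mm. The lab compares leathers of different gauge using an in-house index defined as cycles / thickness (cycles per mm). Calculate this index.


Formula: Index = cycles / thickness
Substituting: Index = 60819 / 0.9340
Result: 65116.7024 cycles/mm


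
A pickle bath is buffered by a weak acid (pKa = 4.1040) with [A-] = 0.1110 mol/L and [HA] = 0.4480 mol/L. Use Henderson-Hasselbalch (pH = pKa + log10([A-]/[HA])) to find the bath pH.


ratio = [A-] / [HA] = 0.1110 / 0.4480 = 0.2478
log10(ratio) = -0.6060
pH = pKa + log10(ratio) = 4.1040 - 0.6060 = 3.4980


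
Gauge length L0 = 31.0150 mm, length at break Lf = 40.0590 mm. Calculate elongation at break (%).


Formula: Elongation = (Lf - L0) / L0 * 100
Substituting: Elongation = (40.0590 - 31.0150) / 31.0150 * 100
Result: 29.1601 %


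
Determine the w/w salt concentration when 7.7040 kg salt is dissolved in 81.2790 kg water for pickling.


Formula: Conc = salt / (water + salt) * 100
Substituting: Conc = 7.7040 / (81.2790 + 7.7040) * 100
Result: 8.6578 %


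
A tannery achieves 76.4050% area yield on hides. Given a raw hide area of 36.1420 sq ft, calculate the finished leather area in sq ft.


Formula: finished = raw * yield / 100
Substituting: finished = 36.1420 * 76.4050 / 100
Result: 27.6143 sq ft


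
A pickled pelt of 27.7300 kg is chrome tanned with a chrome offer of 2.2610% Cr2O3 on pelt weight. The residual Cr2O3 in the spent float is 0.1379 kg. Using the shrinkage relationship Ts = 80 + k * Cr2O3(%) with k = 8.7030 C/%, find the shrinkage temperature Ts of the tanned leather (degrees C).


Offered = pelt * offer_pct / 100 = 27.7300 * 2.2610 / 100 = 0.6270 kg
Uptake = offered - residual = 0.6270 - 0.1379 = 0.4891 kg
Cr2O3% on pelt = uptake / pelt * 100 = 0.4891 / 27.7300 * 100 = 1.7637 %
Ts = 80 + k * Cr2O3% = 80 + 8.7030 * 1.7637 = 95.3495 C


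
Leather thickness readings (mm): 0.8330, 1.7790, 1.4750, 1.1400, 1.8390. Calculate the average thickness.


Formula: Average = sum / n
Substituting: Average = 7.0660 / 5
Result: 1.4132 mm


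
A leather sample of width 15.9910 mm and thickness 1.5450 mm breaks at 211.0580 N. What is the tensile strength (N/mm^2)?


Formula: TS = force / (width * thickness)
Substituting: TS = 211.0580 / (15.9910 * 1.5450)
Result: 8.5428 N/mm^2


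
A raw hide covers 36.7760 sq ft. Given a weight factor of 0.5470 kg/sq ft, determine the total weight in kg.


Formula: Weight = area * weight_per_sqft
Substituting: Weight = 36.7760 * 0.5470
Result: 20.1165 kg


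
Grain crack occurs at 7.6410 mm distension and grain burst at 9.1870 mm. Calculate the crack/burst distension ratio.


Formula: Ratio = crack / burst
Substituting: Ratio = 7.6410 / 9.1870
Result: 0.8317


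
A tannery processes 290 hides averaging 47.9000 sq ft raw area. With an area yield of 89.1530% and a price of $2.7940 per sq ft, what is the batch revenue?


Raw_total = N * avg_area = 290 * 47.9000 = 13891.0000 sq ft
Finished = Raw_total * yield / 100 = 13891.0000 * 89.1530 / 100 = 12384.2432 sq ft
Value = Finished * price = 12384.2432 * 2.7940 = 34601.5756 $


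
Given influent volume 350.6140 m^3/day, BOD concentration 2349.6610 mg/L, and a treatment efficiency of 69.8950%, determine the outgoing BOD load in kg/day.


Load_in = volume * conc / 1000 = 350.6140 * 2349.6610 / 1000 = 823.8240 kg/day
Removed = Load_in * eff / 100 = 823.8240 * 69.8950 / 100 = 575.8118 kg/day
Load_out = Load_in - Removed = 823.8240 - 575.8118 = 248.0122 kg/day


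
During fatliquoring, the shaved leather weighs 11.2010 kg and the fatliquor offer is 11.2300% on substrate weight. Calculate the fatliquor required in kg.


Formula: Fat = substrate * pct / 100
Substituting: Fat = 11.2010 * 11.2300 / 100
Result: 1.2579 kg


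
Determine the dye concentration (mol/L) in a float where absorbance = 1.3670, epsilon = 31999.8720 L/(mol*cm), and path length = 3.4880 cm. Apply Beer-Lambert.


Formula: c = A / (epsilon * l)
Substituting: c = 1.3670 / (31999.8720 * 3.4880)
Result: 1.2247e-05 mol/L


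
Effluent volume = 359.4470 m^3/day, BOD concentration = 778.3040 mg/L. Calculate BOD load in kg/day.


Formula: BOD_load = volume * conc / 1000
Substituting: BOD_load = 359.4470 * 778.3040 / 1000
Result: 279.7590 kg/day


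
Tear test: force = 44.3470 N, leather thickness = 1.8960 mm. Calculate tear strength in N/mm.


Formula: Tear strength = force / thickness
Substituting: Tear strength = 44.3470 / 1.8960
Result: 23.3898 N/mm


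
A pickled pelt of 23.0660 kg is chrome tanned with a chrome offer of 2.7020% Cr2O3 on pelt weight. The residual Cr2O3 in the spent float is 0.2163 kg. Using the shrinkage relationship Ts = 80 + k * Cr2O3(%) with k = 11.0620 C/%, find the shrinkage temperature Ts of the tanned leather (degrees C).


Offered = pelt * offer_pct / 100 = 23.0660 * 2.7020 / 100 = 0.6232 kg
Uptake = offered - residual = 0.6232 - 0.2163 = 0.4069 kg
Cr2O3% on pelt = uptake / pelt * 100 = 0.4069 / 23.0660 * 100 = 1.7643 %
Ts = 80 + k * Cr2O3% = 80 + 11.0620 * 1.7643 = 99.5162 C


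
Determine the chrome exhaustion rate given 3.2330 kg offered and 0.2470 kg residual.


Formula: Uptake = (offered - residual) / offered * 100
Substituting: Uptake = (3.2330 - 0.2470) / 3.2330 * 100
Result: 92.3600 %


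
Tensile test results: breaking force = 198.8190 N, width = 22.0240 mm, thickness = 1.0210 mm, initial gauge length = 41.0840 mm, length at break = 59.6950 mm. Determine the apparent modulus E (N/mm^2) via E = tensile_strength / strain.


TS = F / (w * t) = 198.8190 / (22.0240 * 1.0210) = 8.8417 N/mm^2
strain = (Lf - L0) / L0 = (59.6950 - 41.0840) / 41.0840 = 0.4530
E = TS / strain = 8.8417 / 0.4530 = 19.5182 N/mm^2


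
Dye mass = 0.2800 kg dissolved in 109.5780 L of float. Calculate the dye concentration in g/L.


Formula: Conc = dye_mass(kg) / volume(L) * 1000
Substituting: Conc = 0.2800 / 109.5780 * 1000
Result: 2.5553 g/L


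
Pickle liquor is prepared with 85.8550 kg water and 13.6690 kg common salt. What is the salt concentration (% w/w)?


Formula: Conc = salt / (water + salt) * 100
Substituting: Conc = 13.6690 / (85.8550 + 13.6690) * 100
Result: 13.7344 %


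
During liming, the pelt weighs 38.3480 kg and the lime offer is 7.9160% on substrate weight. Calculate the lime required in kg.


Formula: Lime = substrate * pct / 100
Substituting: Lime = 38.3480 * 7.9160 / 100
Result: 3.0356 kg


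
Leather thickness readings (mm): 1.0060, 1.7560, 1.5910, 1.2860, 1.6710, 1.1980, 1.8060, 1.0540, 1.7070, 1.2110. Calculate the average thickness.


Formula: Average = sum / n
Substituting: Average = 14.2860 / 10
Result: 1.4286 mm


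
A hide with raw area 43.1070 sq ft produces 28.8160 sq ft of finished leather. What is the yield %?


Formula: Yield = finished / raw * 100
Substituting: Yield = 28.8160 / 43.1070 * 100
Result: 66.8476 %


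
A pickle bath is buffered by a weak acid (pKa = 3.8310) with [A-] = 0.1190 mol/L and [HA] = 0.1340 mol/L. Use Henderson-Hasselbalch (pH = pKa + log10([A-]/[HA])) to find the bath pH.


ratio = [A-] / [HA] = 0.1190 / 0.1340 = 0.8881
log10(ratio) = -0.0515578
pH = pKa + log10(ratio) = 3.8310 - 0.0515578 = 3.7794


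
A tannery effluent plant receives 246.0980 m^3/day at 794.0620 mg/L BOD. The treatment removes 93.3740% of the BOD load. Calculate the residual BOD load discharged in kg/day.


Load_in = volume * conc / 1000 = 246.0980 * 794.0620 / 1000 = 195.4171 kg/day
Removed = Load_in * eff / 100 = 195.4171 * 93.3740 / 100 = 182.4687 kg/day
Load_out = Load_in - Removed = 195.4171 - 182.4687 = 12.9483 kg/day


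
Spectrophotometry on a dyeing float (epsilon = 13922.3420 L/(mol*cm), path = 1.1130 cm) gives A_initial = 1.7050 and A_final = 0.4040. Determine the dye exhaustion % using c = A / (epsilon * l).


c_initial = A_i / (epsilon * l) = 1.7050 / (13922.3420 * 1.1130) = 1.1003e-04 mol/L
c_final = A_f / (epsilon * l) = 0.4040 / (13922.3420 * 1.1130) = 2.6072e-05 mol/L
Exhaustion = (c_initial - c_final) / c_initial * 100 = (1.1003e-04 - 2.6072e-05) / 1.1003e-04 * 100 = 76.3050 %


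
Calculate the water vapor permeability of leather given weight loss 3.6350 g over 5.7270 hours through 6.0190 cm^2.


Formula: WVP = loss / (area * time)
Substituting: WVP = 3.6350 / (6.0190 * 5.7270)
Result: 0.1055 g/(cm^2*hr)


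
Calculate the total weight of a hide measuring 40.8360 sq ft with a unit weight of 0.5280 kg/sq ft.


Formula: Weight = area * weight_per_sqft
Substituting: Weight = 40.8360 * 0.5280
Result: 21.5614 kg


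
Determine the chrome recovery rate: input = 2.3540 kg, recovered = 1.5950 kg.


Formula: Recovery = recovered / input * 100
Substituting: Recovery = 1.5950 / 2.3540 * 100
Result: 67.7570 %


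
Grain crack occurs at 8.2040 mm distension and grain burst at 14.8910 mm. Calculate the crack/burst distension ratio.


Formula: Ratio = crack / burst
Substituting: Ratio = 8.2040 / 14.8910
Result: 0.5509


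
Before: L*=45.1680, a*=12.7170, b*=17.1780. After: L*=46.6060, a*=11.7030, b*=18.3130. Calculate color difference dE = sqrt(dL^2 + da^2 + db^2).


dL = 1.4380, da = -1.0140, db = 1.1350
dE = sqrt(1.4380^2 + (-1.0140)^2 + 1.1350^2) = 2.0939


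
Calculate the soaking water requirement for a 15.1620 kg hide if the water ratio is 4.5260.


Formula: Water = hide_weight * ratio
Substituting: Water = 15.1620 * 4.5260
Result: 68.6232 kg


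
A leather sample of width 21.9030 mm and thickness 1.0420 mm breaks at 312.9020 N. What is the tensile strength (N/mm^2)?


Formula: TS = force / (width * thickness)
Substituting: TS = 312.9020 / (21.9030 * 1.0420)
Result: 13.7100 N/mm^2


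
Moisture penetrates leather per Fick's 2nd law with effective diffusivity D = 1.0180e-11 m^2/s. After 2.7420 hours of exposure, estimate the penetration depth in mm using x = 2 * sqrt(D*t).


t = 2.7420 hr * 3600 = 9871.2000 s
D * t = 1.0180e-11 * 9871.2000 = 1.0049e-07
x = 2 * sqrt(D*t) = 2 * sqrt(1.0049e-07) = 6.3400e-04 m = 0.6340 mm


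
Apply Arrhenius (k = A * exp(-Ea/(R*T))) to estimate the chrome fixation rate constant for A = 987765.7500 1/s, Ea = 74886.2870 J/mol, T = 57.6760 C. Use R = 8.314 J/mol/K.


T_K = T_C + 273.15 = 57.6760 + 273.15 = 330.8260 K
exponent = -Ea / (R * T_K) = -74886.2870 / (8.314 * 330.8260) = -27.2266
k = A * exp(exponent) = 987765.7500 * exp(-27.2266) = 1.4802e-06 1/s


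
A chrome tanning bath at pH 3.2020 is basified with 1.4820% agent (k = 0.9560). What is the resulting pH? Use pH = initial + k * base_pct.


Formula: pH_final = pH_initial + k * base_pct
Substituting: pH_final = 3.2020 + 0.9560 * 1.4820
Result: 4.6188


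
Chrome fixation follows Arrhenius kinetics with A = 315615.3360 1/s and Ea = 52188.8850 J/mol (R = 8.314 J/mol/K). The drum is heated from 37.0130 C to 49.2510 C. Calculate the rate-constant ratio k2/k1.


T1 = 37.0130 + 273.15 = 310.1630 K; T2 = 49.2510 + 273.15 = 322.4010 K
k1 = A * exp(-Ea/(R*T1)) = 315615.3360 * exp(-52188.8850/(8.314*310.1630)) = 5.1250e-04 1/s
k2 = A * exp(-Ea/(R*T2)) = 315615.3360 * exp(-52188.8850/(8.314*322.4010)) = 0.00110493 1/s
k2/k1 = 0.00110493 / 5.1250e-04 = 2.1559


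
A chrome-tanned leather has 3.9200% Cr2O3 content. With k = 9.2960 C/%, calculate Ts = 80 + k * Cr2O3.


Formula: Ts = 80 + k * Cr2O3
Substituting: Ts = 80 + 9.2960 * 3.9200
Result: 116.4403 C


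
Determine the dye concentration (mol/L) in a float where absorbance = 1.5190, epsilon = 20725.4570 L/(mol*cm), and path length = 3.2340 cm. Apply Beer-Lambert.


Formula: c = A / (epsilon * l)
Substituting: c = 1.5190 / (20725.4570 * 3.2340)
Result: 2.2663e-05 mol/L


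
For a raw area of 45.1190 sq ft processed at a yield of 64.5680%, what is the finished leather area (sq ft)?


Formula: finished = raw * yield / 100
Substituting: finished = 45.1190 * 64.5680 / 100
Result: 29.1324 sq ft


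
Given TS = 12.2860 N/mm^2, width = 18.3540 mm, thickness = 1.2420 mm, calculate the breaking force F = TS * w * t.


Formula: F = TS * w * t
Substituting: F = 12.2860 * 18.3540 * 1.2420
Result: 280.0676 N


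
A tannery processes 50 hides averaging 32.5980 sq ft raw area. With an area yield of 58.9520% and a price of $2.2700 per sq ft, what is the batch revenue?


Raw_total = N * avg_area = 50 * 32.5980 = 1629.9000 sq ft
Finished = Raw_total * yield / 100 = 1629.9000 * 58.9520 / 100 = 960.8586 sq ft
Value = Finished * price = 960.8586 * 2.2700 = 2181.1491 $


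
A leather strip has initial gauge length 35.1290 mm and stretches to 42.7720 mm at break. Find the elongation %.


Formula: Elongation = (Lf - L0) / L0 * 100
Substituting: Elongation = (42.7720 - 35.1290) / 35.1290 * 100
Result: 21.7570 %


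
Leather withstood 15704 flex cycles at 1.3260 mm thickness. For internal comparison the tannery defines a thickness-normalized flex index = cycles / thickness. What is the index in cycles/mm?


Formula: Index = cycles / thickness
Substituting: Index = 15704 / 1.3260
Result: 11843.1373 cycles/mm


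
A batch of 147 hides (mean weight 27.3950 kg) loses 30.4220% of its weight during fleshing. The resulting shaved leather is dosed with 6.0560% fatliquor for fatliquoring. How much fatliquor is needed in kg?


Total_raw = N * avg_wt = 147 * 27.3950 = 4027.0650 kg
Substrate = Total_raw * (1 - loss/100) = 4027.0650 * (1 - 30.4220/100) = 2801.9513 kg
Fat = Substrate * pct / 100 = 2801.9513 * 6.0560 / 100 = 169.6862 kg


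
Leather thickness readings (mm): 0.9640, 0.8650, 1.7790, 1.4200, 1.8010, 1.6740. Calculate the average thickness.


Formula: Average = sum / n
Substituting: Average = 8.5030 / 6
Result: 1.4172 mm


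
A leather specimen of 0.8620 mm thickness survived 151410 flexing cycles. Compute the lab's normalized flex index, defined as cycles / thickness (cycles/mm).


Formula: Index = cycles / thickness
Substituting: Index = 151410 / 0.8620
Result: 175649.6520 cycles/mm


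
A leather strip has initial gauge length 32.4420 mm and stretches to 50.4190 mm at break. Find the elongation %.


Formula: Elongation = (Lf - L0) / L0 * 100
Substituting: Elongation = (50.4190 - 32.4420) / 32.4420 * 100
Result: 55.4127 %


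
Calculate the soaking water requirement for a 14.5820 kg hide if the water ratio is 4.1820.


Formula: Water = hide_weight * ratio
Substituting: Water = 14.5820 * 4.1820
Result: 60.9819 kg


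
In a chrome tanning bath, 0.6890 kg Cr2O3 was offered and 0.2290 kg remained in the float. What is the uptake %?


Formula: Uptake = (offered - residual) / offered * 100
Substituting: Uptake = (0.6890 - 0.2290) / 0.6890 * 100
Result: 66.7634 %


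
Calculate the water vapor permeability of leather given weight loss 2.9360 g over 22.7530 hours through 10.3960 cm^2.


Formula: WVP = loss / (area * time)
Substituting: WVP = 2.9360 / (10.3960 * 22.7530)
Result: 0.0124123 g/(cm^2*hr)


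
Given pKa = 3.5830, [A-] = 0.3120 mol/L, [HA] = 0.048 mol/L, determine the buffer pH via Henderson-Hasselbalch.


ratio = [A-] / [HA] = 0.3120 / 0.048 = 6.5000
log10(ratio) = 0.8129
pH = pKa + log10(ratio) = 3.5830 + 0.8129 = 4.3959


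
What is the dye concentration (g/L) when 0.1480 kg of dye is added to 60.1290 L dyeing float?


Formula: Conc = dye_mass(kg) / volume(L) * 1000
Substituting: Conc = 0.1480 / 60.1290 * 1000
Result: 2.4614 g/L


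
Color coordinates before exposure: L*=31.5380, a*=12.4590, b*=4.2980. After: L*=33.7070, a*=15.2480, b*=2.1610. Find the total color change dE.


dL = 2.1690, da = 2.7890, db = -2.1370
dE = sqrt(2.1690^2 + 2.7890^2 + (-2.1370)^2) = 4.1291


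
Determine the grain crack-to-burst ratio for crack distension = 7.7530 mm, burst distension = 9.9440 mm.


Formula: Ratio = crack / burst
Substituting: Ratio = 7.7530 / 9.9440
Result: 0.7797


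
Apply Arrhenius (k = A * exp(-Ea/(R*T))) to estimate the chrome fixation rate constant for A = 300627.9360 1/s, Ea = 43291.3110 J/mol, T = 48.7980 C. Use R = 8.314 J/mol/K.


T_K = T_C + 273.15 = 48.7980 + 273.15 = 321.9480 K
exponent = -Ea / (R * T_K) = -43291.3110 / (8.314 * 321.9480) = -16.1735
k = A * exp(exponent) = 300627.9360 * exp(-16.1735) = 0.0284415 1/s


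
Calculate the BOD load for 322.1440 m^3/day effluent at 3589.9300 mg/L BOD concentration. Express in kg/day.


Formula: BOD_load = volume * conc / 1000
Substituting: BOD_load = 322.1440 * 3589.9300 / 1000
Result: 1156.4744 kg/day


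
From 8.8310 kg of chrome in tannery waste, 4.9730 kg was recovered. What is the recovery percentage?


Formula: Recovery = recovered / input * 100
Substituting: Recovery = 4.9730 / 8.8310 * 100
Result: 56.3130 %


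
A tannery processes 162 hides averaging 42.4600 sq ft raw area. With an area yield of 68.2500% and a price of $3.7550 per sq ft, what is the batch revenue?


Raw_total = N * avg_area = 162 * 42.4600 = 6878.5200 sq ft
Finished = Raw_total * yield / 100 = 6878.5200 * 68.2500 / 100 = 4694.5899 sq ft
Value = Finished * price = 4694.5899 * 3.7550 = 17628.1851 $


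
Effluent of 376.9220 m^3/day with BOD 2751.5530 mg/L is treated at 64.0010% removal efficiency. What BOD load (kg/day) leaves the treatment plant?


Load_in = volume * conc / 1000 = 376.9220 * 2751.5530 / 1000 = 1037.1209 kg/day
Removed = Load_in * eff / 100 = 1037.1209 * 64.0010 / 100 = 663.7677 kg/day
Load_out = Load_in - Removed = 1037.1209 - 663.7677 = 373.3531 kg/day


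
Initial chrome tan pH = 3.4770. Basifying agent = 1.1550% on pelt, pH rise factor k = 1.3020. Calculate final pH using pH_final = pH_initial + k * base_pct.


Formula: pH_final = pH_initial + k * base_pct
Substituting: pH_final = 3.4770 + 1.3020 * 1.1550
Result: 4.9808


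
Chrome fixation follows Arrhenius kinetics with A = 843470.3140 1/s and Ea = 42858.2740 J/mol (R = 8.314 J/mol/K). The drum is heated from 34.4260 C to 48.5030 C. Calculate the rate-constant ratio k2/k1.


T1 = 34.4260 + 273.15 = 307.5760 K; T2 = 48.5030 + 273.15 = 321.6530 K
k1 = A * exp(-Ea/(R*T1)) = 843470.3140 * exp(-42858.2740/(8.314*307.5760)) = 0.044394 1/s
k2 = A * exp(-Ea/(R*T2)) = 843470.3140 * exp(-42858.2740/(8.314*321.6530)) = 0.0924433 1/s
k2/k1 = 0.0924433 / 0.044394 = 2.0823


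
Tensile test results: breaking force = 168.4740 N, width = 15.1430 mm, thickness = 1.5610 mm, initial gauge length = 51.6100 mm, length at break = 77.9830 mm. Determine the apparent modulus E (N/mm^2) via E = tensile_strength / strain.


TS = F / (w * t) = 168.4740 / (15.1430 * 1.5610) = 7.1272 N/mm^2
strain = (Lf - L0) / L0 = (77.9830 - 51.6100) / 51.6100 = 0.5110
E = TS / strain = 7.1272 / 0.5110 = 13.9474 N/mm^2


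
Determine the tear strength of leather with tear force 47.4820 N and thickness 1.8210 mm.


Formula: Tear strength = force / thickness
Substituting: Tear strength = 47.4820 / 1.8210
Result: 26.0747 N/mm


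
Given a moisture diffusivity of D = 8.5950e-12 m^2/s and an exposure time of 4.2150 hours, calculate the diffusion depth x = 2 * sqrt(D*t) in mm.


t = 4.2150 hr * 3600 = 15174.0000 s
D * t = 8.5950e-12 * 15174.0000 = 1.3042e-07
x = 2 * sqrt(D*t) = 2 * sqrt(1.3042e-07) = 7.2228e-04 m = 0.7223 mm


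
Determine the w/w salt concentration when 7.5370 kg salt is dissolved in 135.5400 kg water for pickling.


Formula: Conc = salt / (water + salt) * 100
Substituting: Conc = 7.5370 / (135.5400 + 7.5370) * 100
Result: 5.2678 %


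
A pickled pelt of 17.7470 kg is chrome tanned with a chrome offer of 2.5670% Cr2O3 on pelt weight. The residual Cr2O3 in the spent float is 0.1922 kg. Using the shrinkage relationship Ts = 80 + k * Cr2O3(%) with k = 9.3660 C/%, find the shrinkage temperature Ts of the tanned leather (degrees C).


Offered = pelt * offer_pct / 100 = 17.7470 * 2.5670 / 100 = 0.4556 kg
Uptake = offered - residual = 0.4556 - 0.1922 = 0.2634 kg
Cr2O3% on pelt = uptake / pelt * 100 = 0.2634 / 17.7470 * 100 = 1.4840 %
Ts = 80 + k * Cr2O3% = 80 + 9.3660 * 1.4840 = 93.8991 C


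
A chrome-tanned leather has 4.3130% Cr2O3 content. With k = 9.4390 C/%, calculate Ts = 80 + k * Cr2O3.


Formula: Ts = 80 + k * Cr2O3
Substituting: Ts = 80 + 9.4390 * 4.3130
Result: 120.7104 C


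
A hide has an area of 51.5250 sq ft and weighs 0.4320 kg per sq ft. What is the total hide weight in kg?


Formula: Weight = area * weight_per_sqft
Substituting: Weight = 51.5250 * 0.4320
Result: 22.2588 kg


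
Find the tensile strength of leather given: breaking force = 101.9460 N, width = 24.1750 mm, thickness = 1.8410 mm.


Formula: TS = force / (width * thickness)
Substituting: TS = 101.9460 / (24.1750 * 1.8410)
Result: 2.2906 N/mm^2


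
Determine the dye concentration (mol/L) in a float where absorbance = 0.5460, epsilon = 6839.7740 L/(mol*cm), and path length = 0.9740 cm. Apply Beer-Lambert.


Formula: c = A / (epsilon * l)
Substituting: c = 0.5460 / (6839.7740 * 0.9740)
Result: 8.1958e-05 mol/L


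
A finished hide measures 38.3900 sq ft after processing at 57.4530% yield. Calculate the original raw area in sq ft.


Formula: raw = finished * 100 / yield
Substituting: raw = 38.3900 * 100 / 57.4530
Result: 66.8198 sq ft


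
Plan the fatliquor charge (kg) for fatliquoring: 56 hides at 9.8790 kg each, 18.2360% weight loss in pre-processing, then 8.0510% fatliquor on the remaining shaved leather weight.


Total_raw = N * avg_wt = 56 * 9.8790 = 553.2240 kg
Substrate = Total_raw * (1 - loss/100) = 553.2240 * (1 - 18.2360/100) = 452.3381 kg
Fat = Substrate * pct / 100 = 452.3381 * 8.0510 / 100 = 36.4177 kg


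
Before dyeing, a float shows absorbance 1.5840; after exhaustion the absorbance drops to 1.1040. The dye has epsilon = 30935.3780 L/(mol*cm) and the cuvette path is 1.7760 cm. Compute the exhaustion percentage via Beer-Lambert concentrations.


c_initial = A_i / (epsilon * l) = 1.5840 / (30935.3780 * 1.7760) = 2.8831e-05 mol/L
c_final = A_f / (epsilon * l) = 1.1040 / (30935.3780 * 1.7760) = 2.0094e-05 mol/L
Exhaustion = (c_initial - c_final) / c_initial * 100 = (2.8831e-05 - 2.0094e-05) / 2.8831e-05 * 100 = 30.3030 %


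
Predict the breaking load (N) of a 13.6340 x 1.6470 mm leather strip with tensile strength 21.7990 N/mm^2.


Formula: F = TS * w * t
Substituting: F = 21.7990 * 13.6340 * 1.6470
Result: 489.5009 N


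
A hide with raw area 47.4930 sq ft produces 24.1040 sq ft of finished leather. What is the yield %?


Formula: Yield = finished / raw * 100
Substituting: Yield = 24.1040 / 47.4930 * 100
Result: 50.7527 %


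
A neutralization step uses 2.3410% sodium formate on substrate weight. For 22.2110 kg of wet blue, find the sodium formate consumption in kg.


Formula: Neutralizer = substrate * pct / 100
Substituting: Neutralizer = 22.2110 * 2.3410 / 100
Result: 0.5200 kg


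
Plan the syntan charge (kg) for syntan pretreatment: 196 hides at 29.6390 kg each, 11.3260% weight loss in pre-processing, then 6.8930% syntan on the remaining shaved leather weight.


Total_raw = N * avg_wt = 196 * 29.6390 = 5809.2440 kg
Substrate = Total_raw * (1 - loss/100) = 5809.2440 * (1 - 11.3260/100) = 5151.2890 kg
Syntan = Substrate * pct / 100 = 5151.2890 * 6.8930 / 100 = 355.0784 kg


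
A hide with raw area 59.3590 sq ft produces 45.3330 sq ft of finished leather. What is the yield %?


Formula: Yield = finished / raw * 100
Substituting: Yield = 45.3330 / 59.3590 * 100
Result: 76.3709 %


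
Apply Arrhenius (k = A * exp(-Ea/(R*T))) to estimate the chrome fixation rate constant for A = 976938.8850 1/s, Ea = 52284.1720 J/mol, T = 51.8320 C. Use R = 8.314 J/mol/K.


T_K = T_C + 273.15 = 51.8320 + 273.15 = 324.9820 K
exponent = -Ea / (R * T_K) = -52284.1720 / (8.314 * 324.9820) = -19.3509
k = A * exp(exponent) = 976938.8850 * exp(-19.3509) = 0.00385375 1/s


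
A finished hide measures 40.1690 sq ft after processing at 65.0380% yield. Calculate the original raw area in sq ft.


Formula: raw = finished * 100 / yield
Substituting: raw = 40.1690 * 100 / 65.0380
Result: 61.7624 sq ft


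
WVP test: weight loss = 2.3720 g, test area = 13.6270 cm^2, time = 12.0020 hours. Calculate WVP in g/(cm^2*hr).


Formula: WVP = loss / (area * time)
Substituting: WVP = 2.3720 / (13.6270 * 12.0020)
Result: 0.0145031 g/(cm^2*hr)


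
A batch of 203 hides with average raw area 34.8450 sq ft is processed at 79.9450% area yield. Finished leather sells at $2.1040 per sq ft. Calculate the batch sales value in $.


Raw_total = N * avg_area = 203 * 34.8450 = 7073.5350 sq ft
Finished = Raw_total * yield / 100 = 7073.5350 * 79.9450 / 100 = 5654.9376 sq ft
Value = Finished * price = 5654.9376 * 2.1040 = 11897.9886 $


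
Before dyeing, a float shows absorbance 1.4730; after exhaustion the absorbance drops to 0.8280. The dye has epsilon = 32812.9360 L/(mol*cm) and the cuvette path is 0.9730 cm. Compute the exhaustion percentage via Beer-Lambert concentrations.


c_initial = A_i / (epsilon * l) = 1.4730 / (32812.9360 * 0.9730) = 4.6137e-05 mol/L
c_final = A_f / (epsilon * l) = 0.8280 / (32812.9360 * 0.9730) = 2.5934e-05 mol/L
Exhaustion = (c_initial - c_final) / c_initial * 100 = (4.6137e-05 - 2.5934e-05) / 4.6137e-05 * 100 = 43.7882 %


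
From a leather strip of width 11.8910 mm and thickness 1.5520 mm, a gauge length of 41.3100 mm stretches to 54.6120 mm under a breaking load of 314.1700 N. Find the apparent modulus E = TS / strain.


TS = F / (w * t) = 314.1700 / (11.8910 * 1.5520) = 17.0237 N/mm^2
strain = (Lf - L0) / L0 = (54.6120 - 41.3100) / 41.3100 = 0.3220
E = TS / strain = 17.0237 / 0.3220 = 52.8680 N/mm^2


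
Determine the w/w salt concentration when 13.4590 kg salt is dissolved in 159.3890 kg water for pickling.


Formula: Conc = salt / (water + salt) * 100
Substituting: Conc = 13.4590 / (159.3890 + 13.4590) * 100
Result: 7.7866 %


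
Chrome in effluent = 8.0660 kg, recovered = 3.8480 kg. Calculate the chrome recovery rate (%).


Formula: Recovery = recovered / input * 100
Substituting: Recovery = 3.8480 / 8.0660 * 100
Result: 47.7064 %
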